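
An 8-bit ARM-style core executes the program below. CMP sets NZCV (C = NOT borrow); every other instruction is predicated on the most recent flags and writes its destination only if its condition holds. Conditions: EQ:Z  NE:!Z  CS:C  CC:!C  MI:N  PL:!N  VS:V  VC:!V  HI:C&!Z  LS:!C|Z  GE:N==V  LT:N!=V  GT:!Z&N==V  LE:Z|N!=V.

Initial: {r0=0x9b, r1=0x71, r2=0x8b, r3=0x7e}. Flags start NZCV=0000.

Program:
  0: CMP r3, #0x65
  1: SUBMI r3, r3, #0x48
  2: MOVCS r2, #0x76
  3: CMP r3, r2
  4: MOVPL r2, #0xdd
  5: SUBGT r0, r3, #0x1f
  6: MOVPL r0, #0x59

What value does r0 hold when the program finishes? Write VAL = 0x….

VAL = 0x59

[0] flags=0010 → (cmp)
[1] flags=0010 MI?F → skip
[2] flags=0010 CS?T → r2=0x76
[3] flags=0010 → (cmp)
[4] flags=0010 PL?T → r2=0xdd
[5] flags=0010 GT?T → r0=0x5f
[6] flags=0010 PL?T → r0=0x59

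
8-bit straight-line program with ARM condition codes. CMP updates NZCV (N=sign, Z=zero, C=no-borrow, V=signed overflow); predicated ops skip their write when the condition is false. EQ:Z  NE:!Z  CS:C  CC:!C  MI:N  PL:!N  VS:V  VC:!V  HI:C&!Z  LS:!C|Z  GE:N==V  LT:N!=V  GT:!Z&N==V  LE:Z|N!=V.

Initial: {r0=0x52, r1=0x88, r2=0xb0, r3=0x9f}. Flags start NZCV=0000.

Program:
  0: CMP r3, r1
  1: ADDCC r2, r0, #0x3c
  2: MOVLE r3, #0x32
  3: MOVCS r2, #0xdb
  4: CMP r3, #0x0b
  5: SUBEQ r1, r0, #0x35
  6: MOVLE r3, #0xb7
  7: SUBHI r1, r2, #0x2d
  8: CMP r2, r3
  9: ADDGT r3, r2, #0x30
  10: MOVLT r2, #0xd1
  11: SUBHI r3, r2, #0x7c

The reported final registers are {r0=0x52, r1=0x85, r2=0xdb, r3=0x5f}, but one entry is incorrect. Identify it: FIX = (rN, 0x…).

[0] flags=0010 → (cmp)
[1] flags=0010 CC?F → skip
[2] flags=0010 LE?F → skip
[3] flags=0010 CS?T → r2=0xdb
[4] flags=1010 → (cmp)
[5] flags=1010 EQ?F → skip
[6] flags=1010 LE?T → r3=0xb7
[7] flags=1010 HI?T → r1=0xae
[8] flags=0010 → (cmp)
[9] flags=0010 GT?T → r3=0x0b
[10] flags=0010 LT?F → skip
[11] flags=0010 HI?T → r3=0x5f

FIX = (r1, 0xae)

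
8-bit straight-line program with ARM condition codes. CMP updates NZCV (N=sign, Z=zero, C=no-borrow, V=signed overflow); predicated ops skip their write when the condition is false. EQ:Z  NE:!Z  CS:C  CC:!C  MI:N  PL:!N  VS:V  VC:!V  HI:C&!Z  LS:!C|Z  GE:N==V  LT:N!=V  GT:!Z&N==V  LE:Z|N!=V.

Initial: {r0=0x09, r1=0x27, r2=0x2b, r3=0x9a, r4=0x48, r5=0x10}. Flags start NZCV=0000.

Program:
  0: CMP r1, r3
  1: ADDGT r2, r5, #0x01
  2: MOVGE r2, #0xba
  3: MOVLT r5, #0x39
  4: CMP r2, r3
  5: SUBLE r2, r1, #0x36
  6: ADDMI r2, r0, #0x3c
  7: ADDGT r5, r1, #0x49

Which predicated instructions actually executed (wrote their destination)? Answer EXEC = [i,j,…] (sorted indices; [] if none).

EXEC = [1,2,7]

0: ✓ CMP  NZCV=1001
1: ✓ ADDGT  r2←0x11
2: ✓ MOVGE  r2←0xba
3: · MOVLT
4: ✓ CMP  NZCV=0010
5: · SUBLE
6: · ADDMI
7: ✓ ADDGT  r5←0x70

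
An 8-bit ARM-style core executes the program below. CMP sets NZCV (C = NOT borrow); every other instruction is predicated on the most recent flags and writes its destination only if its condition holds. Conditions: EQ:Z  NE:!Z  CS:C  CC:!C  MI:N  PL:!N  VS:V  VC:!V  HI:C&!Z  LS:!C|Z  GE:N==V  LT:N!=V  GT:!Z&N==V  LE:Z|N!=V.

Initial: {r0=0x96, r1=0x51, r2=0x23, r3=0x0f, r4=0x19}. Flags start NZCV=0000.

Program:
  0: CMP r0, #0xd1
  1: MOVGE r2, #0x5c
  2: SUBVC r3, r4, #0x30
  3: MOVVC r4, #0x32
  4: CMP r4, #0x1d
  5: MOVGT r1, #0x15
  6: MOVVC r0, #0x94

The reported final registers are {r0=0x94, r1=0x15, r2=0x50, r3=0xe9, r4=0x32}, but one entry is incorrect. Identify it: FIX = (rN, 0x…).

FIX = (r2, 0x23)

0: ✓ CMP  NZCV=1000
1: · MOVGE
2: ✓ SUBVC  r3←0xe9
3: ✓ MOVVC  r4←0x32
4: ✓ CMP  NZCV=0010
5: ✓ MOVGT  r1←0x15
6: ✓ MOVVC  r0←0x94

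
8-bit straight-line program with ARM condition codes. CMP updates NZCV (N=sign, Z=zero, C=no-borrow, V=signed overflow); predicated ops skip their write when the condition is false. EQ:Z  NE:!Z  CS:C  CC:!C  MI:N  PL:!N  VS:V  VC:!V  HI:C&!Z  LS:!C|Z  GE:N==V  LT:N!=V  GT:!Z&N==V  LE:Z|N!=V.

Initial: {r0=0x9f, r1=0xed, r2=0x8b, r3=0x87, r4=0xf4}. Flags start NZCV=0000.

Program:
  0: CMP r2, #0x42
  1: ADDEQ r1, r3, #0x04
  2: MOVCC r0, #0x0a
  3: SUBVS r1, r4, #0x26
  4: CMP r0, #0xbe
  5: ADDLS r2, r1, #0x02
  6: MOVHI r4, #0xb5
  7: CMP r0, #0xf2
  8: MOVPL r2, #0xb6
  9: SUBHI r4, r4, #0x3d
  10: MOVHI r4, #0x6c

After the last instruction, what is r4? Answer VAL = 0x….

VAL = 0xf4

[0] flags=0011 → (cmp)
[1] flags=0011 EQ?F → skip
[2] flags=0011 CC?F → skip
[3] flags=0011 VS?T → r1=0xce
[4] flags=1000 → (cmp)
[5] flags=1000 LS?T → r2=0xd0
[6] flags=1000 HI?F → skip
[7] flags=1000 → (cmp)
[8] flags=1000 PL?F → skip
[9] flags=1000 HI?F → skip
[10] flags=1000 HI?F → skip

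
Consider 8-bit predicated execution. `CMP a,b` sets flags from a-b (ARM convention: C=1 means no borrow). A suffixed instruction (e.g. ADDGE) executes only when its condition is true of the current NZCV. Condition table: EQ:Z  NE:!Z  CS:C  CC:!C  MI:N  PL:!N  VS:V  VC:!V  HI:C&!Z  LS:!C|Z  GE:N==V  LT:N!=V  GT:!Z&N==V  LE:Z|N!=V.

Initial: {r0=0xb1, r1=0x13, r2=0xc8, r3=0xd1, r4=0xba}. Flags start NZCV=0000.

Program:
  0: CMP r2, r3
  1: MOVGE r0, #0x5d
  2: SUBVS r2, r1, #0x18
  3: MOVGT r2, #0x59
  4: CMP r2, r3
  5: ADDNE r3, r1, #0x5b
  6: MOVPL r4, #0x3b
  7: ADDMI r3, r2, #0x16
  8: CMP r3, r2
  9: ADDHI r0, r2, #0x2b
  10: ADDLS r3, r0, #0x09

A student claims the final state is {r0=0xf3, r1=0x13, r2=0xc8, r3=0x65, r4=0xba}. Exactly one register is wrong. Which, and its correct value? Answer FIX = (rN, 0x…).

[0] flags=1000 → (cmp)
[1] flags=1000 GE?F → skip
[2] flags=1000 VS?F → skip
[3] flags=1000 GT?F → skip
[4] flags=1000 → (cmp)
[5] flags=1000 NE?T → r3=0x6e
[6] flags=1000 PL?F → skip
[7] flags=1000 MI?T → r3=0xde
[8] flags=0010 → (cmp)
[9] flags=0010 HI?T → r0=0xf3
[10] flags=0010 LS?F → skip

FIX = (r3, 0xde)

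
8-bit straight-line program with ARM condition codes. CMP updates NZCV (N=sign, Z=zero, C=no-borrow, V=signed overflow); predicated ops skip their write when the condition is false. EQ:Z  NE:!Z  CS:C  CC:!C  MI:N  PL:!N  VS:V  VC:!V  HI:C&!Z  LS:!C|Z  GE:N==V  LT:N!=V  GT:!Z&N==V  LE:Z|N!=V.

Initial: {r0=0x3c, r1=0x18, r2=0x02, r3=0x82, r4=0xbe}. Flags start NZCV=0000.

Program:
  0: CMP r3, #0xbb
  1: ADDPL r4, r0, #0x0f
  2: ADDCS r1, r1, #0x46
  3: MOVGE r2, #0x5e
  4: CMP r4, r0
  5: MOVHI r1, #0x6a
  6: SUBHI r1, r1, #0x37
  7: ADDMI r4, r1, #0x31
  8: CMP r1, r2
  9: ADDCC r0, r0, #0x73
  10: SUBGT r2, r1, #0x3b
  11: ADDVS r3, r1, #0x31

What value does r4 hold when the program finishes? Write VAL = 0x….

[0] flags=1000 → (cmp)
[1] flags=1000 PL?F → skip
[2] flags=1000 CS?F → skip
[3] flags=1000 GE?F → skip
[4] flags=1010 → (cmp)
[5] flags=1010 HI?T → r1=0x6a
[6] flags=1010 HI?T → r1=0x33
[7] flags=1010 MI?T → r4=0x64
[8] flags=0010 → (cmp)
[9] flags=0010 CC?F → skip
[10] flags=0010 GT?T → r2=0xf8
[11] flags=0010 VS?F → skip

VAL = 0x64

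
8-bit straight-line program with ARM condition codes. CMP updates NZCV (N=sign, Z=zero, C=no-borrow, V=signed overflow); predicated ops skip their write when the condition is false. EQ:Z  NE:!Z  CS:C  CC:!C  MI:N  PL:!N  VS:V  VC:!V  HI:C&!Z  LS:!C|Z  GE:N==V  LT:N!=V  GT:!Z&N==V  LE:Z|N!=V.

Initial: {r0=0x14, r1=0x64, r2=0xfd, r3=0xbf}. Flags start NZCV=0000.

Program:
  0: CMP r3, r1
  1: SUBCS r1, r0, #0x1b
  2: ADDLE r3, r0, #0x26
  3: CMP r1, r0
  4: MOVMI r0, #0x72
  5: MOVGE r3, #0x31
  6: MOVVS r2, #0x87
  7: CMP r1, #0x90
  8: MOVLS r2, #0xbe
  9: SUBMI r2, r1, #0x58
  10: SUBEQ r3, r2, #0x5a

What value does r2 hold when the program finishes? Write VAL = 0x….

VAL = 0xfd

[0] flags=0011 → (cmp)
[1] flags=0011 CS?T → r1=0xf9
[2] flags=0011 LE?T → r3=0x3a
[3] flags=1010 → (cmp)
[4] flags=1010 MI?T → r0=0x72
[5] flags=1010 GE?F → skip
[6] flags=1010 VS?F → skip
[7] flags=0010 → (cmp)
[8] flags=0010 LS?F → skip
[9] flags=0010 MI?F → skip
[10] flags=0010 EQ?F → skip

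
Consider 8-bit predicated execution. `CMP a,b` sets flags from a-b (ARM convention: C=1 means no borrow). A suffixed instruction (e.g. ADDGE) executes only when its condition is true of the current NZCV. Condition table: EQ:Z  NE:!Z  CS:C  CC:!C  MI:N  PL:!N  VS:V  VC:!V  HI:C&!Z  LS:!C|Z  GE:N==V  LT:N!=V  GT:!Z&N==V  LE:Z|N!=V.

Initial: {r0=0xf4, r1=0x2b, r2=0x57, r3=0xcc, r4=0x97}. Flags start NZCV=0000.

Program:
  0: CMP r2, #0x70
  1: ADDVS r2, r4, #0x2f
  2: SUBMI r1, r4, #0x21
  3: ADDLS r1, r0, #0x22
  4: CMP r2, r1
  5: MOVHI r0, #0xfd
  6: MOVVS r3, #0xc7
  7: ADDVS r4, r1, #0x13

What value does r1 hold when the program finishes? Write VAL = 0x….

[0] flags=1000 → (cmp)
[1] flags=1000 VS?F → skip
[2] flags=1000 MI?T → r1=0x76
[3] flags=1000 LS?T → r1=0x16
[4] flags=0010 → (cmp)
[5] flags=0010 HI?T → r0=0xfd
[6] flags=0010 VS?F → skip
[7] flags=0010 VS?F → skip

VAL = 0x16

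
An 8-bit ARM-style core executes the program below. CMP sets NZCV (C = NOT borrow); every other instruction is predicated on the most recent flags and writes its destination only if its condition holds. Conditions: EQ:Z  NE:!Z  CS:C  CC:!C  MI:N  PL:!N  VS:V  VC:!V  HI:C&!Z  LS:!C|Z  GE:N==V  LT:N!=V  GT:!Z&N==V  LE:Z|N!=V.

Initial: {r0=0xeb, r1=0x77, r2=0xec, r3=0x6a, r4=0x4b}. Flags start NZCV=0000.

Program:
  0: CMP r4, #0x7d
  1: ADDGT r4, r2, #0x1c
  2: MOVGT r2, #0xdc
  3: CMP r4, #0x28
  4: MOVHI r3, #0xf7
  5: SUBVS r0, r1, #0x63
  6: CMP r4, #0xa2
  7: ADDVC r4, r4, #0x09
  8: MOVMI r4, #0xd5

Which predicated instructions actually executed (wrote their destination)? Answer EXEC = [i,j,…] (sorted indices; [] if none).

0: ✓ CMP  NZCV=1000
1: · ADDGT
2: · MOVGT
3: ✓ CMP  NZCV=0010
4: ✓ MOVHI  r3←0xf7
5: · SUBVS
6: ✓ CMP  NZCV=1001
7: · ADDVC
8: ✓ MOVMI  r4←0xd5

EXEC = [4,8]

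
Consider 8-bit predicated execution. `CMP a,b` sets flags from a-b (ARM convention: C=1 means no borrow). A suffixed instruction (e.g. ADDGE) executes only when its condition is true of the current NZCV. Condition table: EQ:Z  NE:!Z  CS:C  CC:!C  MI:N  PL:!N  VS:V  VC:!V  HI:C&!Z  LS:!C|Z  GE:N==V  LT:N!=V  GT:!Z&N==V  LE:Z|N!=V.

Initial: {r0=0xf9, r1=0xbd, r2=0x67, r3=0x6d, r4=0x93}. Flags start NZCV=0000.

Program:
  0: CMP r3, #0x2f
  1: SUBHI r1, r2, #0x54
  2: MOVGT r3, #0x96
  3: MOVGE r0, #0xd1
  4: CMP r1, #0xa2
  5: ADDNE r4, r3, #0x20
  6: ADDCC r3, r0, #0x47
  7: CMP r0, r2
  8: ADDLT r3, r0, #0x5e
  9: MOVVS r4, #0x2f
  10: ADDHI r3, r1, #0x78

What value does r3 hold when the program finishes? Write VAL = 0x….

VAL = 0x8b

0: ✓ CMP  NZCV=0010
1: ✓ SUBHI  r1←0x13
2: ✓ MOVGT  r3←0x96
3: ✓ MOVGE  r0←0xd1
4: ✓ CMP  NZCV=0000
5: ✓ ADDNE  r4←0xb6
6: ✓ ADDCC  r3←0x18
7: ✓ CMP  NZCV=0011
8: ✓ ADDLT  r3←0x2f
9: ✓ MOVVS  r4←0x2f
10: ✓ ADDHI  r3←0x8b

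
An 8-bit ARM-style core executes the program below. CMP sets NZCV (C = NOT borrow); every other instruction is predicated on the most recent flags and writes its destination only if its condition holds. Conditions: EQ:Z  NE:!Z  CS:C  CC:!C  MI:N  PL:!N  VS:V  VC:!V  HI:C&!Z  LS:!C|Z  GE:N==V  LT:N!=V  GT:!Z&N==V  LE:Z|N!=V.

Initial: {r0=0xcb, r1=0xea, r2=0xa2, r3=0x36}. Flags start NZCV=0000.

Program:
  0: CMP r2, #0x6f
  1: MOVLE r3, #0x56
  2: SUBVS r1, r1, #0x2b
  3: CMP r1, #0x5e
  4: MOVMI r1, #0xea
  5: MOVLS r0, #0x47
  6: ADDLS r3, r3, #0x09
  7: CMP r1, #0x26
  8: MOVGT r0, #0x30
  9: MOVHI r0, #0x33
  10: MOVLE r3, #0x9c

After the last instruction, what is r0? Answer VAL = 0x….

VAL = 0x33

0: ✓ CMP  NZCV=0011
1: ✓ MOVLE  r3←0x56
2: ✓ SUBVS  r1←0xbf
3: ✓ CMP  NZCV=0011
4: · MOVMI
5: · MOVLS
6: · ADDLS
7: ✓ CMP  NZCV=1010
8: · MOVGT
9: ✓ MOVHI  r0←0x33
10: ✓ MOVLE  r3←0x9c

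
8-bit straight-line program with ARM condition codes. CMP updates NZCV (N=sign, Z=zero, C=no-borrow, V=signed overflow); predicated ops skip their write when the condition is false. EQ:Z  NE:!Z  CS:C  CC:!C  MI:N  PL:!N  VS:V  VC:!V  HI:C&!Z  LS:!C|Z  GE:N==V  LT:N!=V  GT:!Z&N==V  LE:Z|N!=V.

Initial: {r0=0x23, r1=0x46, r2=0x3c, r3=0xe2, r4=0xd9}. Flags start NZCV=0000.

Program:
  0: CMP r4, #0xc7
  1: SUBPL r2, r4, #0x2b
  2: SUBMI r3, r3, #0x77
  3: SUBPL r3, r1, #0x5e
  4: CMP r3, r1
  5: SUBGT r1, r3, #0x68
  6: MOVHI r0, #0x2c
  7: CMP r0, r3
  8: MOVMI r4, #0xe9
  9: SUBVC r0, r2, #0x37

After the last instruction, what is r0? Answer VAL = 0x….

0: ✓ CMP  NZCV=0010
1: ✓ SUBPL  r2←0xae
2: · SUBMI
3: ✓ SUBPL  r3←0xe8
4: ✓ CMP  NZCV=1010
5: · SUBGT
6: ✓ MOVHI  r0←0x2c
7: ✓ CMP  NZCV=0000
8: · MOVMI
9: ✓ SUBVC  r0←0x77

VAL = 0x77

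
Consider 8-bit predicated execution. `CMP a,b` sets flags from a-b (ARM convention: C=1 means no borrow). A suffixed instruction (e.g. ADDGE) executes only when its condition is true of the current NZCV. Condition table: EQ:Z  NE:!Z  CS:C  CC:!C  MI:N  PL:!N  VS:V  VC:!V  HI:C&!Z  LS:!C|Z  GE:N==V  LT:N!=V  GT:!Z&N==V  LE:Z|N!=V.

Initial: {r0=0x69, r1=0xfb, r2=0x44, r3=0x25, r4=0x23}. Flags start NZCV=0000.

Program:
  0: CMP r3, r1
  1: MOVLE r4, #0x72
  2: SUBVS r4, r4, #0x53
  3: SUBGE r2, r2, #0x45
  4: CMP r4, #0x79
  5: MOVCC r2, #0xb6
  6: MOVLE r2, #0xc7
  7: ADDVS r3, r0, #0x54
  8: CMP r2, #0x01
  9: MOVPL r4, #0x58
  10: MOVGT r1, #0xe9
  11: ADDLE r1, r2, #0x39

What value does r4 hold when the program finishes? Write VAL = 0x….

VAL = 0x23

[0] flags=0000 → (cmp)
[1] flags=0000 LE?F → skip
[2] flags=0000 VS?F → skip
[3] flags=0000 GE?T → r2=0xff
[4] flags=1000 → (cmp)
[5] flags=1000 CC?T → r2=0xb6
[6] flags=1000 LE?T → r2=0xc7
[7] flags=1000 VS?F → skip
[8] flags=1010 → (cmp)
[9] flags=1010 PL?F → skip
[10] flags=1010 GT?F → skip
[11] flags=1010 LE?T → r1=0x00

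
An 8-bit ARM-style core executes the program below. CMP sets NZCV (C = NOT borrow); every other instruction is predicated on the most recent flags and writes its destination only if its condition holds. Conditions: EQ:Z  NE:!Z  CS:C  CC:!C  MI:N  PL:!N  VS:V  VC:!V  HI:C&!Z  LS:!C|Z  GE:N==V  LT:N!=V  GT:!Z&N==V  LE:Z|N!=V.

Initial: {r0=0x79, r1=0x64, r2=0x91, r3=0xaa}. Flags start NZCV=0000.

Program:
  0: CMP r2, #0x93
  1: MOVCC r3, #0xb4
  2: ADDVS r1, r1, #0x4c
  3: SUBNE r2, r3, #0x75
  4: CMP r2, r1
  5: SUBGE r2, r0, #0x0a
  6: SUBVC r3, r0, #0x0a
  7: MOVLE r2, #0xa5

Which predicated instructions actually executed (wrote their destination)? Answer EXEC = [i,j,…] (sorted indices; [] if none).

EXEC = [1,3,6,7]

0: ✓ CMP  NZCV=1000
1: ✓ MOVCC  r3←0xb4
2: · ADDVS
3: ✓ SUBNE  r2←0x3f
4: ✓ CMP  NZCV=1000
5: · SUBGE
6: ✓ SUBVC  r3←0x6f
7: ✓ MOVLE  r2←0xa5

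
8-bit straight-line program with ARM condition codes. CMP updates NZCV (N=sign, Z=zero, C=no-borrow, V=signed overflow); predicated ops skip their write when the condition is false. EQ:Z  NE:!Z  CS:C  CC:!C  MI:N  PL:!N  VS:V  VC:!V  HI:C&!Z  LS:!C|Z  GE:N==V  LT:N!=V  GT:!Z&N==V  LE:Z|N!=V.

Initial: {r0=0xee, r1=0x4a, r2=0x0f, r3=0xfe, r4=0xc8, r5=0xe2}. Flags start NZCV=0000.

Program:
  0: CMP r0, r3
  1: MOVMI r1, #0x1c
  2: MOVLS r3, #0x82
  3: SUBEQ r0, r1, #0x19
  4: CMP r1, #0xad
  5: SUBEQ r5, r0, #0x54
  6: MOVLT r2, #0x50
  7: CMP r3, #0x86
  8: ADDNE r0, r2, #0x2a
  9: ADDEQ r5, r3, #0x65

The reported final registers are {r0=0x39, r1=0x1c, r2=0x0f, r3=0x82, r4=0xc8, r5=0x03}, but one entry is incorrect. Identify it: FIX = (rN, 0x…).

FIX = (r5, 0xe2)

0: ✓ CMP  NZCV=1000
1: ✓ MOVMI  r1←0x1c
2: ✓ MOVLS  r3←0x82
3: · SUBEQ
4: ✓ CMP  NZCV=0000
5: · SUBEQ
6: · MOVLT
7: ✓ CMP  NZCV=1000
8: ✓ ADDNE  r0←0x39
9: · ADDEQ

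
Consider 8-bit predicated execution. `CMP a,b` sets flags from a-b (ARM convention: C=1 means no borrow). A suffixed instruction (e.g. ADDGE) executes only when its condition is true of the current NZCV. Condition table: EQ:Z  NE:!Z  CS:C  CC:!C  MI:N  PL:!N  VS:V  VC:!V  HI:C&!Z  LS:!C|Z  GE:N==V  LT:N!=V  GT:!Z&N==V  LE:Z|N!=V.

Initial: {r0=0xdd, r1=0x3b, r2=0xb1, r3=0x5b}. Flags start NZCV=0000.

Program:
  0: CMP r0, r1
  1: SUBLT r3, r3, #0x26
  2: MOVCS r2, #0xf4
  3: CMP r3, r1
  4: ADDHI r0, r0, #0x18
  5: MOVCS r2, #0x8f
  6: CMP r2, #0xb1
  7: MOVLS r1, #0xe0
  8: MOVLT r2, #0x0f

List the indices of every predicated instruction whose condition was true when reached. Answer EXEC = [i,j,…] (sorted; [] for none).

[0] flags=1010 → (cmp)
[1] flags=1010 LT?T → r3=0x35
[2] flags=1010 CS?T → r2=0xf4
[3] flags=1000 → (cmp)
[4] flags=1000 HI?F → skip
[5] flags=1000 CS?F → skip
[6] flags=0010 → (cmp)
[7] flags=0010 LS?F → skip
[8] flags=0010 LT?F → skip

EXEC = [1,2]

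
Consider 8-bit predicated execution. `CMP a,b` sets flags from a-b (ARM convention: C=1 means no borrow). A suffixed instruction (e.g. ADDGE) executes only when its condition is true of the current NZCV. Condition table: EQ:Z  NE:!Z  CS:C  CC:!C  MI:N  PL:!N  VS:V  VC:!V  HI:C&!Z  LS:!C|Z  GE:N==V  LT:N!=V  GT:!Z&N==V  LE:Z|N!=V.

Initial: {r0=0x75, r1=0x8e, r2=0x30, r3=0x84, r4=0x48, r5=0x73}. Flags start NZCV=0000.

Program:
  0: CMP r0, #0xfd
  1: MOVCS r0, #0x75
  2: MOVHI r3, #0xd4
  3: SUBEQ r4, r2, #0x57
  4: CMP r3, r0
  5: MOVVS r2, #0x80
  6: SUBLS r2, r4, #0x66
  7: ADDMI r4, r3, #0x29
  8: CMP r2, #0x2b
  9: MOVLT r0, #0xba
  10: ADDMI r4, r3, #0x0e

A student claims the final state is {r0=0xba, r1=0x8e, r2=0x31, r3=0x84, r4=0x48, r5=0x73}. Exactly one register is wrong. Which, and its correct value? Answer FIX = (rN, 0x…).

0: ✓ CMP  NZCV=0000
1: · MOVCS
2: · MOVHI
3: · SUBEQ
4: ✓ CMP  NZCV=0011
5: ✓ MOVVS  r2←0x80
6: · SUBLS
7: · ADDMI
8: ✓ CMP  NZCV=0011
9: ✓ MOVLT  r0←0xba
10: · ADDMI

FIX = (r2, 0x80)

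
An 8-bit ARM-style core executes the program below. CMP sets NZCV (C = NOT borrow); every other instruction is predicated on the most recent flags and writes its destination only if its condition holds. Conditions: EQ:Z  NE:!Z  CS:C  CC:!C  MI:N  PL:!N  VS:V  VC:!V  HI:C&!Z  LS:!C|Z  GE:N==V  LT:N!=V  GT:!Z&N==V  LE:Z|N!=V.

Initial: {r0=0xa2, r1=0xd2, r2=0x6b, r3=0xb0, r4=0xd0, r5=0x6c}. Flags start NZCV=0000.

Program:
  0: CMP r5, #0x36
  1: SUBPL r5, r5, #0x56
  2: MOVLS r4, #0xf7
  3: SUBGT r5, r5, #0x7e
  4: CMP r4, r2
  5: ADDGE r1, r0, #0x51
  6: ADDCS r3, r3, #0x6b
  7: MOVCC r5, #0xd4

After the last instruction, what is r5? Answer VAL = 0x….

VAL = 0x98

0: ✓ CMP  NZCV=0010
1: ✓ SUBPL  r5←0x16
2: · MOVLS
3: ✓ SUBGT  r5←0x98
4: ✓ CMP  NZCV=0011
5: · ADDGE
6: ✓ ADDCS  r3←0x1b
7: · MOVCC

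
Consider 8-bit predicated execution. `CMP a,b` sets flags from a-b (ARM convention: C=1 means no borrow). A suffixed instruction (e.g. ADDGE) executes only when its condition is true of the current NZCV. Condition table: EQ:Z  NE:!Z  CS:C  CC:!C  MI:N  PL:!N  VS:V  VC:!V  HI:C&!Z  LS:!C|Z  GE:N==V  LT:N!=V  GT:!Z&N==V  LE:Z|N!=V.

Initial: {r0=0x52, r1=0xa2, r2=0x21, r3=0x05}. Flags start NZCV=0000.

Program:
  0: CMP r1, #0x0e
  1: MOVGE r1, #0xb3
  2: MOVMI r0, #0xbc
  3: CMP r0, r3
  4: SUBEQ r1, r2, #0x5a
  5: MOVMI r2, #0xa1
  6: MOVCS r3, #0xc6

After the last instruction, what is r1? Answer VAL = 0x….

0: ✓ CMP  NZCV=1010
1: · MOVGE
2: ✓ MOVMI  r0←0xbc
3: ✓ CMP  NZCV=1010
4: · SUBEQ
5: ✓ MOVMI  r2←0xa1
6: ✓ MOVCS  r3←0xc6

VAL = 0xa2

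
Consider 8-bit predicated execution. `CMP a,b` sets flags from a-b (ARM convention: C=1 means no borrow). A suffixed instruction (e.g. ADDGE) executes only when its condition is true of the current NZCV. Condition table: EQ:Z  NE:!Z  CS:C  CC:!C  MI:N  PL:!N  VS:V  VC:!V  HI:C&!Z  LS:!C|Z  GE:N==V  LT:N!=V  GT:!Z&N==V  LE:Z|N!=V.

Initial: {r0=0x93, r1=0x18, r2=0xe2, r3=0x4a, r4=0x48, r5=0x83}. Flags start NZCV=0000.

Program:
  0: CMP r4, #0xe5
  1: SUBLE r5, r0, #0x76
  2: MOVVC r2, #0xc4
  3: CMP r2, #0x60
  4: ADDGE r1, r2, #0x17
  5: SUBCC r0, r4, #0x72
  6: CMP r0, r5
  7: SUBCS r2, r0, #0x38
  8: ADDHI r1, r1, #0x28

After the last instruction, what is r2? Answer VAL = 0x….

[0] flags=0000 → (cmp)
[1] flags=0000 LE?F → skip
[2] flags=0000 VC?T → r2=0xc4
[3] flags=0011 → (cmp)
[4] flags=0011 GE?F → skip
[5] flags=0011 CC?F → skip
[6] flags=0010 → (cmp)
[7] flags=0010 CS?T → r2=0x5b
[8] flags=0010 HI?T → r1=0x40

VAL = 0x5b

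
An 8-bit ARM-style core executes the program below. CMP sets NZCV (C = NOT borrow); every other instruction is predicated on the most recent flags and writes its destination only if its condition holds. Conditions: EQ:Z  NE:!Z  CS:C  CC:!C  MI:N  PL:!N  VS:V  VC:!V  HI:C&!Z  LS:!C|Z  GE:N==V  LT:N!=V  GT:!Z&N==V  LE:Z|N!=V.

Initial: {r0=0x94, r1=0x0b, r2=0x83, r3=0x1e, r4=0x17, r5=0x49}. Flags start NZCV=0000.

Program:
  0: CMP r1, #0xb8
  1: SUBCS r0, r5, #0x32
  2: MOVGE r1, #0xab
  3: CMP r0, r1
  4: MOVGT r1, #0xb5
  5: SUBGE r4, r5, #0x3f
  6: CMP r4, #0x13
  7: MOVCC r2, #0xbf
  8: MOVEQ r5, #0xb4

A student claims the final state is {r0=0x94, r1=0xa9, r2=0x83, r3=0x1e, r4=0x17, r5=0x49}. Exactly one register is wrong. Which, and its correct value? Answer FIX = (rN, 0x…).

FIX = (r1, 0xab)

0: ✓ CMP  NZCV=0000
1: · SUBCS
2: ✓ MOVGE  r1←0xab
3: ✓ CMP  NZCV=1000
4: · MOVGT
5: · SUBGE
6: ✓ CMP  NZCV=0010
7: · MOVCC
8: · MOVEQ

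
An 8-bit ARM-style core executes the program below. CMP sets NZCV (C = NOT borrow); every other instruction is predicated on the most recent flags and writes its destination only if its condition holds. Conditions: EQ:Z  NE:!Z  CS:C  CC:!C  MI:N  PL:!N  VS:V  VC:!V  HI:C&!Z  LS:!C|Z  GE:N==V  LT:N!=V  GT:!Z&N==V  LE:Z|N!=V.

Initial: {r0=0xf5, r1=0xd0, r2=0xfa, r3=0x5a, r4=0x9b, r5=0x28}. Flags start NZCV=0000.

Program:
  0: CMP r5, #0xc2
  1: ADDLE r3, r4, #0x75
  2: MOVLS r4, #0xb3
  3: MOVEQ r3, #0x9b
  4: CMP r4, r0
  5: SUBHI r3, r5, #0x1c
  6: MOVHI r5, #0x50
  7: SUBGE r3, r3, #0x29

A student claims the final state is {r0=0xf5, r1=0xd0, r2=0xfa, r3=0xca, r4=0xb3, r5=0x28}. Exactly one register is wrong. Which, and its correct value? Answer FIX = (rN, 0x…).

FIX = (r3, 0x5a)

[0] flags=0000 → (cmp)
[1] flags=0000 LE?F → skip
[2] flags=0000 LS?T → r4=0xb3
[3] flags=0000 EQ?F → skip
[4] flags=1000 → (cmp)
[5] flags=1000 HI?F → skip
[6] flags=1000 HI?F → skip
[7] flags=1000 GE?F → skip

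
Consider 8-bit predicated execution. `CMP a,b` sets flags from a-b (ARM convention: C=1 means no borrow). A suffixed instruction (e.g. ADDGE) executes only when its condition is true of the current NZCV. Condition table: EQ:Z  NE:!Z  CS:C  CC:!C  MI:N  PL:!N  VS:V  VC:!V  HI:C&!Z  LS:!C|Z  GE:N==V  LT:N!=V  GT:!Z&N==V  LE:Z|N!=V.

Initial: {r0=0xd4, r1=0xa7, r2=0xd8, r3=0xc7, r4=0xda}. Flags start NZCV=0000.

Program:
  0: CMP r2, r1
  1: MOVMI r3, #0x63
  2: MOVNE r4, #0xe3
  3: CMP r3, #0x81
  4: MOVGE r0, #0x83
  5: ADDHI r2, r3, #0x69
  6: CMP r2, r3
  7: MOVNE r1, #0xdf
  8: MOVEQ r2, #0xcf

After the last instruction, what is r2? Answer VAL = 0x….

[0] flags=0010 → (cmp)
[1] flags=0010 MI?F → skip
[2] flags=0010 NE?T → r4=0xe3
[3] flags=0010 → (cmp)
[4] flags=0010 GE?T → r0=0x83
[5] flags=0010 HI?T → r2=0x30
[6] flags=0000 → (cmp)
[7] flags=0000 NE?T → r1=0xdf
[8] flags=0000 EQ?F → skip

VAL = 0x30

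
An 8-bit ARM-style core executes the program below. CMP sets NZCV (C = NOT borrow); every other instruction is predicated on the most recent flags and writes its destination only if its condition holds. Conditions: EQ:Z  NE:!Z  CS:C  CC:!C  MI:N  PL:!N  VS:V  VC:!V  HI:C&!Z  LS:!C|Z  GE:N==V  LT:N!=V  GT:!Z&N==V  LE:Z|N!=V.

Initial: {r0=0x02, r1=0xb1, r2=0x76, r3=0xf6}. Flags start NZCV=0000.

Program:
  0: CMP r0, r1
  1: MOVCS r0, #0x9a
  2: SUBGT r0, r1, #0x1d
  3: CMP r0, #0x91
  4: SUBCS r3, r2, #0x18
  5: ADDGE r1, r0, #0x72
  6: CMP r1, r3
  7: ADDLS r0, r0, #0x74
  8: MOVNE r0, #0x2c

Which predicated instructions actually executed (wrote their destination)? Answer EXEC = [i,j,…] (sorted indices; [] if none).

[0] flags=0000 → (cmp)
[1] flags=0000 CS?F → skip
[2] flags=0000 GT?T → r0=0x94
[3] flags=0010 → (cmp)
[4] flags=0010 CS?T → r3=0x5e
[5] flags=0010 GE?T → r1=0x06
[6] flags=1000 → (cmp)
[7] flags=1000 LS?T → r0=0x08
[8] flags=1000 NE?T → r0=0x2c

EXEC = [2,4,5,7,8]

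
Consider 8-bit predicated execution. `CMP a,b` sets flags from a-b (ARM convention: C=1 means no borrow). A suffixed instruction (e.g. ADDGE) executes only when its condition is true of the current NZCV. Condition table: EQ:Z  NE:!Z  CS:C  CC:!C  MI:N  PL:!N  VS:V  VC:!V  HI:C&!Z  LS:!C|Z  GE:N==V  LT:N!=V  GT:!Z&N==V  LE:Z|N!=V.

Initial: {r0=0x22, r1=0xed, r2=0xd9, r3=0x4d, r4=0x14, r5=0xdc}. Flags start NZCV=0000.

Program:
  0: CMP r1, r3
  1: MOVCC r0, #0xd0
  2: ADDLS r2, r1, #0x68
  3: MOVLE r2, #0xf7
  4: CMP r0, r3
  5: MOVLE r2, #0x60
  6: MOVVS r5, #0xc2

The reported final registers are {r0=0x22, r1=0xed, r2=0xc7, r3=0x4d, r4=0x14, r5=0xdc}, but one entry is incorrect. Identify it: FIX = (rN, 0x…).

FIX = (r2, 0x60)

0: ✓ CMP  NZCV=1010
1: · MOVCC
2: · ADDLS
3: ✓ MOVLE  r2←0xf7
4: ✓ CMP  NZCV=1000
5: ✓ MOVLE  r2←0x60
6: · MOVVS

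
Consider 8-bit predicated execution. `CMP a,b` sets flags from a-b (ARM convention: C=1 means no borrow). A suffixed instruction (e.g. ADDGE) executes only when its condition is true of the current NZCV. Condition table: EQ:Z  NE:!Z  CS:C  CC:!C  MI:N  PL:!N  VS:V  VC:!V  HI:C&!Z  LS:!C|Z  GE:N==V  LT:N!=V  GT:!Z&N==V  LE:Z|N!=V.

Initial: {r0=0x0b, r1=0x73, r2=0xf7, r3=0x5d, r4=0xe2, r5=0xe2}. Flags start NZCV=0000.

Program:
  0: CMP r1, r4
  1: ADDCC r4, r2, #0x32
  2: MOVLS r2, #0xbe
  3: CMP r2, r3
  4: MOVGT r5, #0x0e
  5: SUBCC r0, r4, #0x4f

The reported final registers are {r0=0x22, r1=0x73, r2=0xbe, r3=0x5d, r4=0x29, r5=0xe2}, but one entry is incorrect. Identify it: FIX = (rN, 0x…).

[0] flags=1001 → (cmp)
[1] flags=1001 CC?T → r4=0x29
[2] flags=1001 LS?T → r2=0xbe
[3] flags=0011 → (cmp)
[4] flags=0011 GT?F → skip
[5] flags=0011 CC?F → skip

FIX = (r0, 0x0b)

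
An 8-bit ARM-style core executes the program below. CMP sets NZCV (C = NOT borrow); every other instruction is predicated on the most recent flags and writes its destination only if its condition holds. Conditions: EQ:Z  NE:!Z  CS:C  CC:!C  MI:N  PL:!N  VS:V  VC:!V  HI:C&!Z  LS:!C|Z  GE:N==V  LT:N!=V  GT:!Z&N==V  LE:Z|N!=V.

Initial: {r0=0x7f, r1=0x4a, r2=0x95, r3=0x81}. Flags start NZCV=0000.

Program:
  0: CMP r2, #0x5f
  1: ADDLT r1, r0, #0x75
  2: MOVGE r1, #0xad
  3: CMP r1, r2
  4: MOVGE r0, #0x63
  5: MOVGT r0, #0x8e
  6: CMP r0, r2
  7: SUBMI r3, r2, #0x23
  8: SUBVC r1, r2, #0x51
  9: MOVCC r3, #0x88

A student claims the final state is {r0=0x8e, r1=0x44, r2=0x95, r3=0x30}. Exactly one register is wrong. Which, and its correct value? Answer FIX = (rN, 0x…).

[0] flags=0011 → (cmp)
[1] flags=0011 LT?T → r1=0xf4
[2] flags=0011 GE?F → skip
[3] flags=0010 → (cmp)
[4] flags=0010 GE?T → r0=0x63
[5] flags=0010 GT?T → r0=0x8e
[6] flags=1000 → (cmp)
[7] flags=1000 MI?T → r3=0x72
[8] flags=1000 VC?T → r1=0x44
[9] flags=1000 CC?T → r3=0x88

FIX = (r3, 0x88)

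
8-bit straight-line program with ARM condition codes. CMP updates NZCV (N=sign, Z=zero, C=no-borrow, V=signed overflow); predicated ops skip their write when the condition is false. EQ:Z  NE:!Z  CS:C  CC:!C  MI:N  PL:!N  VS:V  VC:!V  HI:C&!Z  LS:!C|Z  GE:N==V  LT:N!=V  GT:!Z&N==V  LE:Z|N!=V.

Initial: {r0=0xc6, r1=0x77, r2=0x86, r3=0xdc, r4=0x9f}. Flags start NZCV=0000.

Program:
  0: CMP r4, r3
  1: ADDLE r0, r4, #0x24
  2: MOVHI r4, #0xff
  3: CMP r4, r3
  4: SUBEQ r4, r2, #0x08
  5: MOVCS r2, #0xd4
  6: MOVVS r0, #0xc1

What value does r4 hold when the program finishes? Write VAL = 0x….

VAL = 0x9f

0: ✓ CMP  NZCV=1000
1: ✓ ADDLE  r0←0xc3
2: · MOVHI
3: ✓ CMP  NZCV=1000
4: · SUBEQ
5: · MOVCS
6: · MOVVS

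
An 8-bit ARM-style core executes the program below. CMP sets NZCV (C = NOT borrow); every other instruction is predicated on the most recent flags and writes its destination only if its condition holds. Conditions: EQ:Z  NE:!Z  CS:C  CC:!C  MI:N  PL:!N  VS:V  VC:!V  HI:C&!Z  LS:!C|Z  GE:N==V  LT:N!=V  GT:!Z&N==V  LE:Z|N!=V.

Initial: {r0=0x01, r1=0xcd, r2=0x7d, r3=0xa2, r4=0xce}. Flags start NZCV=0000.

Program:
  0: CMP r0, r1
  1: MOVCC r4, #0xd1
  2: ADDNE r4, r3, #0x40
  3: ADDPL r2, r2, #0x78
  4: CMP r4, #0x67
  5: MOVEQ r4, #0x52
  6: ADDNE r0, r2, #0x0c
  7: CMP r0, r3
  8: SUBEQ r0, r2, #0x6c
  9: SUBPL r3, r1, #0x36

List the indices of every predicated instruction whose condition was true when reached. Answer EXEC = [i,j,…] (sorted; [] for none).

0: ✓ CMP  NZCV=0000
1: ✓ MOVCC  r4←0xd1
2: ✓ ADDNE  r4←0xe2
3: ✓ ADDPL  r2←0xf5
4: ✓ CMP  NZCV=0011
5: · MOVEQ
6: ✓ ADDNE  r0←0x01
7: ✓ CMP  NZCV=0000
8: · SUBEQ
9: ✓ SUBPL  r3←0x97

EXEC = [1,2,3,6,9]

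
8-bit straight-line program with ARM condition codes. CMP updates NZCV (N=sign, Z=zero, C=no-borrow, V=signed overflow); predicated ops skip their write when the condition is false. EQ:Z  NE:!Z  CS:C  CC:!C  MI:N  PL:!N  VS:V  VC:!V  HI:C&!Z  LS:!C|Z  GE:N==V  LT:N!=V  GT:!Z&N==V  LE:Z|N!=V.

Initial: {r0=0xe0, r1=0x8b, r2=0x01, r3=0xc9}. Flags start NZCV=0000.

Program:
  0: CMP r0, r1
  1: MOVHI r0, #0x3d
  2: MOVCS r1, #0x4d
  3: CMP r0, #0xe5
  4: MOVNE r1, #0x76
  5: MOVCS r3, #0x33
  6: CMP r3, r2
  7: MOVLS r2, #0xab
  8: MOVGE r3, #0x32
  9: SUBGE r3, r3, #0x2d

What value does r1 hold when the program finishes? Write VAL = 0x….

[0] flags=0010 → (cmp)
[1] flags=0010 HI?T → r0=0x3d
[2] flags=0010 CS?T → r1=0x4d
[3] flags=0000 → (cmp)
[4] flags=0000 NE?T → r1=0x76
[5] flags=0000 CS?F → skip
[6] flags=1010 → (cmp)
[7] flags=1010 LS?F → skip
[8] flags=1010 GE?F → skip
[9] flags=1010 GE?F → skip

VAL = 0x76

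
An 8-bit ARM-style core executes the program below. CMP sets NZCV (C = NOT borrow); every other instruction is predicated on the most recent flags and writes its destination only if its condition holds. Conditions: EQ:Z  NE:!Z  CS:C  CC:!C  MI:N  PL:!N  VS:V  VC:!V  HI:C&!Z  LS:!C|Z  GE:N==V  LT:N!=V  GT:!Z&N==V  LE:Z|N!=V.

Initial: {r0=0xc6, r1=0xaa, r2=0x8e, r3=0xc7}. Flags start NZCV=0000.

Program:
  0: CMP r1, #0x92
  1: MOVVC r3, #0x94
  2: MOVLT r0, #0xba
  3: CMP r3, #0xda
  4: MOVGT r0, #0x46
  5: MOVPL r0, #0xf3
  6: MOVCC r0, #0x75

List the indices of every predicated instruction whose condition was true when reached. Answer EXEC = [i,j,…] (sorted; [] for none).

EXEC = [1,6]

0: ✓ CMP  NZCV=0010
1: ✓ MOVVC  r3←0x94
2: · MOVLT
3: ✓ CMP  NZCV=1000
4: · MOVGT
5: · MOVPL
6: ✓ MOVCC  r0←0x75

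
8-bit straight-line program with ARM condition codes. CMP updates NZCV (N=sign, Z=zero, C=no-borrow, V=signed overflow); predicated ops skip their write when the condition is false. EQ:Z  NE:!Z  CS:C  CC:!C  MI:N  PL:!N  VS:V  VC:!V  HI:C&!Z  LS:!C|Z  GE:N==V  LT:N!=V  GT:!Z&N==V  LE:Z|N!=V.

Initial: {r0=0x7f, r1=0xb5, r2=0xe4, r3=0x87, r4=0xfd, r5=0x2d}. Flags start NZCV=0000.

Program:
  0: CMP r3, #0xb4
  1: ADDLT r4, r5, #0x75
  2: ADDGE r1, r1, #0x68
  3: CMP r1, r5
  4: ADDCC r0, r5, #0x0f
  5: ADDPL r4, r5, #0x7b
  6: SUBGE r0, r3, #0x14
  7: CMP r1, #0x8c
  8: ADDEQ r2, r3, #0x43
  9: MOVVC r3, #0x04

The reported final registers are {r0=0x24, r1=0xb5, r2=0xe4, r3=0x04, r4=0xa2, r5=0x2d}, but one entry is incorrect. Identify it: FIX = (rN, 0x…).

[0] flags=1000 → (cmp)
[1] flags=1000 LT?T → r4=0xa2
[2] flags=1000 GE?F → skip
[3] flags=1010 → (cmp)
[4] flags=1010 CC?F → skip
[5] flags=1010 PL?F → skip
[6] flags=1010 GE?F → skip
[7] flags=0010 → (cmp)
[8] flags=0010 EQ?F → skip
[9] flags=0010 VC?T → r3=0x04

FIX = (r0, 0x7f)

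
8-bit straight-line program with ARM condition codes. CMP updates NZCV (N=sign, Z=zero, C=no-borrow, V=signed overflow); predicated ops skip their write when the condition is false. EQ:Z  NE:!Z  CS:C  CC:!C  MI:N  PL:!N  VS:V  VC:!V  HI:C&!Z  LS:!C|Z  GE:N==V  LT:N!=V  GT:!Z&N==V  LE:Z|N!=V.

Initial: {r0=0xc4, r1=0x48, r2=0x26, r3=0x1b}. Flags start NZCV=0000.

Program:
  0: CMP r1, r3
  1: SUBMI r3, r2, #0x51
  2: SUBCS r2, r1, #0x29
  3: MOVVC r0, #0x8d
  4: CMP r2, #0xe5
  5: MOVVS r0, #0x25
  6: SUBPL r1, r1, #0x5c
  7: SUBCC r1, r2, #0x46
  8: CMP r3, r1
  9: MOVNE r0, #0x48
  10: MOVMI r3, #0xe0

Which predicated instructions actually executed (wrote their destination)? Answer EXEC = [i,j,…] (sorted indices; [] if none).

[0] flags=0010 → (cmp)
[1] flags=0010 MI?F → skip
[2] flags=0010 CS?T → r2=0x1f
[3] flags=0010 VC?T → r0=0x8d
[4] flags=0000 → (cmp)
[5] flags=0000 VS?F → skip
[6] flags=0000 PL?T → r1=0xec
[7] flags=0000 CC?T → r1=0xd9
[8] flags=0000 → (cmp)
[9] flags=0000 NE?T → r0=0x48
[10] flags=0000 MI?F → skip

EXEC = [2,3,6,7,9]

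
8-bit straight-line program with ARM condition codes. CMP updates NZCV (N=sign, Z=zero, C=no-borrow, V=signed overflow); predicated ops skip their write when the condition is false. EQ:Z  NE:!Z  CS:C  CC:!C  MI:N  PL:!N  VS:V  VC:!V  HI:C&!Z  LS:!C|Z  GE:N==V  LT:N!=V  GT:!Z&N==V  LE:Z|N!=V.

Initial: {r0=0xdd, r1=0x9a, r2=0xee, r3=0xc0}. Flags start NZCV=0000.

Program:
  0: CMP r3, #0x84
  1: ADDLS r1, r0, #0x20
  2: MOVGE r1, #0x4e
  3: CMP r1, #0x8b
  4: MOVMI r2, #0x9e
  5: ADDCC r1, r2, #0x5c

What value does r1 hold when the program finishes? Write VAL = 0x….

0: ✓ CMP  NZCV=0010
1: · ADDLS
2: ✓ MOVGE  r1←0x4e
3: ✓ CMP  NZCV=1001
4: ✓ MOVMI  r2←0x9e
5: ✓ ADDCC  r1←0xfa

VAL = 0xfa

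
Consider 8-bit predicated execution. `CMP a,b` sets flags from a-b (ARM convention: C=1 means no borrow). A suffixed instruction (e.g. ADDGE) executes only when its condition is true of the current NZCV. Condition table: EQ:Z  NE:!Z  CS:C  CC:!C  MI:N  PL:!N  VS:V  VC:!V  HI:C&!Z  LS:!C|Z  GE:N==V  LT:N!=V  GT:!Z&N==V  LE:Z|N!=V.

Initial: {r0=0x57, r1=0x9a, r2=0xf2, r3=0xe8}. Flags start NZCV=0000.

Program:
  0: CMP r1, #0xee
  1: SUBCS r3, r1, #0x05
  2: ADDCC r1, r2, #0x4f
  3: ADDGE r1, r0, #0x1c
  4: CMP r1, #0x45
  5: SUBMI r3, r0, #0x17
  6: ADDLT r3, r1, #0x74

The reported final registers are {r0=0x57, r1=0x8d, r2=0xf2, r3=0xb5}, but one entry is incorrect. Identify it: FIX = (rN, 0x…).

0: ✓ CMP  NZCV=1000
1: · SUBCS
2: ✓ ADDCC  r1←0x41
3: · ADDGE
4: ✓ CMP  NZCV=1000
5: ✓ SUBMI  r3←0x40
6: ✓ ADDLT  r3←0xb5

FIX = (r1, 0x41)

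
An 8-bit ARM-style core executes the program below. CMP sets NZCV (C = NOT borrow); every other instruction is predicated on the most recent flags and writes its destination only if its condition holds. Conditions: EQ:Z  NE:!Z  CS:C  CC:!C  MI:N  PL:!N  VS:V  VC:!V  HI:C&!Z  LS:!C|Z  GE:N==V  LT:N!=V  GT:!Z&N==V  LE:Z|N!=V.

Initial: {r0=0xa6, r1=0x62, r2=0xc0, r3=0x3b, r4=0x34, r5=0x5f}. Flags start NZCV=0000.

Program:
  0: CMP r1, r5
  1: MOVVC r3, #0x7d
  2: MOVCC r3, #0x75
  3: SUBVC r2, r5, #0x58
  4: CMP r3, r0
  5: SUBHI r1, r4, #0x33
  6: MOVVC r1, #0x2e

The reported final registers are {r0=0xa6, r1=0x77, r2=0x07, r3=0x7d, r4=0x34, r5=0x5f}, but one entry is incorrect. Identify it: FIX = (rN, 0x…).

[0] flags=0010 → (cmp)
[1] flags=0010 VC?T → r3=0x7d
[2] flags=0010 CC?F → skip
[3] flags=0010 VC?T → r2=0x07
[4] flags=1001 → (cmp)
[5] flags=1001 HI?F → skip
[6] flags=1001 VC?F → skip

FIX = (r1, 0x62)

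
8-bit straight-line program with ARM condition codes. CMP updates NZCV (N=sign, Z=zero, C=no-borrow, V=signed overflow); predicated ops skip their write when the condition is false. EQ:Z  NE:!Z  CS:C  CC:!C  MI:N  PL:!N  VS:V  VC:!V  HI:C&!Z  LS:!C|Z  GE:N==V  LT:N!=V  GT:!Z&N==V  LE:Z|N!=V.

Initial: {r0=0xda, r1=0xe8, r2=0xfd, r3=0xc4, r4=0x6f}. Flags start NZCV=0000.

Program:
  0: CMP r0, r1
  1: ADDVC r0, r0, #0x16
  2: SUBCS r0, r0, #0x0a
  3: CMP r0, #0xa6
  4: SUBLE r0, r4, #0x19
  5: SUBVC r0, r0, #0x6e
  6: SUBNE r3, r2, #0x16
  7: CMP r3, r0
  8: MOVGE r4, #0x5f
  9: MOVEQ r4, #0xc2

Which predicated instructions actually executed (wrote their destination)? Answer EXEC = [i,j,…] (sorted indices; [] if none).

EXEC = [1,5,6,8]

0: ✓ CMP  NZCV=1000
1: ✓ ADDVC  r0←0xf0
2: · SUBCS
3: ✓ CMP  NZCV=0010
4: · SUBLE
5: ✓ SUBVC  r0←0x82
6: ✓ SUBNE  r3←0xe7
7: ✓ CMP  NZCV=0010
8: ✓ MOVGE  r4←0x5f
9: · MOVEQ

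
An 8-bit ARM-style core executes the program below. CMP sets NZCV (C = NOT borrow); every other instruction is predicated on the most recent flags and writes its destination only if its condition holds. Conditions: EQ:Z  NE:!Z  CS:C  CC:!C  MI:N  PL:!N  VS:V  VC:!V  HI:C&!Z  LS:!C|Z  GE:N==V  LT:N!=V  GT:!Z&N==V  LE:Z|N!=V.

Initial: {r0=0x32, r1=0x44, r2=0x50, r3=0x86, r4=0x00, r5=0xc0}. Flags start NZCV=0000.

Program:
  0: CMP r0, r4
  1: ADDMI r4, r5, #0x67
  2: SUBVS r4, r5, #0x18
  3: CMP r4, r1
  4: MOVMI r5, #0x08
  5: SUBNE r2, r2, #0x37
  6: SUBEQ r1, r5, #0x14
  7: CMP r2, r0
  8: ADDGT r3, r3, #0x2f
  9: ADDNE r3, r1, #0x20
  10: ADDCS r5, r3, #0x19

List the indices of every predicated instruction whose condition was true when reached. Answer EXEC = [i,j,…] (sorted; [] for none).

EXEC = [4,5,9]

[0] flags=0010 → (cmp)
[1] flags=0010 MI?F → skip
[2] flags=0010 VS?F → skip
[3] flags=1000 → (cmp)
[4] flags=1000 MI?T → r5=0x08
[5] flags=1000 NE?T → r2=0x19
[6] flags=1000 EQ?F → skip
[7] flags=1000 → (cmp)
[8] flags=1000 GT?F → skip
[9] flags=1000 NE?T → r3=0x64
[10] flags=1000 CS?F → skip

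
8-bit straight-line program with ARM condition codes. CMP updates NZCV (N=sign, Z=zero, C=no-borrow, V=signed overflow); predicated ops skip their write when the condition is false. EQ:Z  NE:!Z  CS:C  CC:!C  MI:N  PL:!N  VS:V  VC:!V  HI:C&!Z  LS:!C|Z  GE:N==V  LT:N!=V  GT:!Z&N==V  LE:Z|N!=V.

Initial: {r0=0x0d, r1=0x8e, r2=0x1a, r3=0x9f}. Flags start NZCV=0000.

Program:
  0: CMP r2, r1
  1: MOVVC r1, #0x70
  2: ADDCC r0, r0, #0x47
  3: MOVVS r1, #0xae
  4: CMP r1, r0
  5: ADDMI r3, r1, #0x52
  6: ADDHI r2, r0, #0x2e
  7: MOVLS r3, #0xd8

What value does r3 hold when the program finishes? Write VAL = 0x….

[0] flags=1001 → (cmp)
[1] flags=1001 VC?F → skip
[2] flags=1001 CC?T → r0=0x54
[3] flags=1001 VS?T → r1=0xae
[4] flags=0011 → (cmp)
[5] flags=0011 MI?F → skip
[6] flags=0011 HI?T → r2=0x82
[7] flags=0011 LS?F → skip

VAL = 0x9f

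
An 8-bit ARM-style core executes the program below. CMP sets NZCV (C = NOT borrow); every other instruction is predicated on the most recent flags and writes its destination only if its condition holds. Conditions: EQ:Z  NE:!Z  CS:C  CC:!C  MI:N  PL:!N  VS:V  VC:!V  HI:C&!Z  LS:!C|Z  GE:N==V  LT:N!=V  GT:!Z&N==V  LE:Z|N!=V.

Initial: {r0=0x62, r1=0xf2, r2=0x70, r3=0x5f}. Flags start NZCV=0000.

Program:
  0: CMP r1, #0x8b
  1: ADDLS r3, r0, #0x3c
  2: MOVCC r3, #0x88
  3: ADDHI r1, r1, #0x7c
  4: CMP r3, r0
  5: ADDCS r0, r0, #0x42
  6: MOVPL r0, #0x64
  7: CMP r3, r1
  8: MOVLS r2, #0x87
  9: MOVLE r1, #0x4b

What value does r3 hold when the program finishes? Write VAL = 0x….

[0] flags=0010 → (cmp)
[1] flags=0010 LS?F → skip
[2] flags=0010 CC?F → skip
[3] flags=0010 HI?T → r1=0x6e
[4] flags=1000 → (cmp)
[5] flags=1000 CS?F → skip
[6] flags=1000 PL?F → skip
[7] flags=1000 → (cmp)
[8] flags=1000 LS?T → r2=0x87
[9] flags=1000 LE?T → r1=0x4b

VAL = 0x5f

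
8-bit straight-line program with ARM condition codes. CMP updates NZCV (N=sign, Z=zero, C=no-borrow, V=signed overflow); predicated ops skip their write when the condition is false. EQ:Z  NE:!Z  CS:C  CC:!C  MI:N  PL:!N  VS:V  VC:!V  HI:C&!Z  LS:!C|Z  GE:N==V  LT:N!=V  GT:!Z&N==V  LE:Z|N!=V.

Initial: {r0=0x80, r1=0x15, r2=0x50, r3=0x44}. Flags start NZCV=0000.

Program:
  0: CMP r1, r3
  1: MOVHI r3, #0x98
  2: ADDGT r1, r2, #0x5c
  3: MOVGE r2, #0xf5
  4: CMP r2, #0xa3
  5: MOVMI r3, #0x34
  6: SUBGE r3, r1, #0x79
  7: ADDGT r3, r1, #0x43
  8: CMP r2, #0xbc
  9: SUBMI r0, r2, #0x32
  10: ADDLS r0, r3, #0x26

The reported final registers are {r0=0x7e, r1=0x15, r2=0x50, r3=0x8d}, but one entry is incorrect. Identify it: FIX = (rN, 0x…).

FIX = (r3, 0x58)

0: ✓ CMP  NZCV=1000
1: · MOVHI
2: · ADDGT
3: · MOVGE
4: ✓ CMP  NZCV=1001
5: ✓ MOVMI  r3←0x34
6: ✓ SUBGE  r3←0x9c
7: ✓ ADDGT  r3←0x58
8: ✓ CMP  NZCV=1001
9: ✓ SUBMI  r0←0x1e
10: ✓ ADDLS  r0←0x7e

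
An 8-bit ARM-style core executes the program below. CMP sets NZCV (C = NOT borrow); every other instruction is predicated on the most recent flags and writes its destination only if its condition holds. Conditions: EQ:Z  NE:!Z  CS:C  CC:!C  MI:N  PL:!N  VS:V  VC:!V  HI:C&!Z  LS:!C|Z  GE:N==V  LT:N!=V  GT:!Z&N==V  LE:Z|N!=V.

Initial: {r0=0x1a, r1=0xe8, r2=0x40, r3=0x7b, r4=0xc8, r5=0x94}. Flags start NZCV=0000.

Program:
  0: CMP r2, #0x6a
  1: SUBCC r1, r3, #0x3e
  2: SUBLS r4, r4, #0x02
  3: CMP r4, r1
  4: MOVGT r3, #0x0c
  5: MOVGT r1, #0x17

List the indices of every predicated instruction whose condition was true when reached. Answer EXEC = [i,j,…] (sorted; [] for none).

EXEC = [1,2]

[0] flags=1000 → (cmp)
[1] flags=1000 CC?T → r1=0x3d
[2] flags=1000 LS?T → r4=0xc6
[3] flags=1010 → (cmp)
[4] flags=1010 GT?F → skip
[5] flags=1010 GT?F → skip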